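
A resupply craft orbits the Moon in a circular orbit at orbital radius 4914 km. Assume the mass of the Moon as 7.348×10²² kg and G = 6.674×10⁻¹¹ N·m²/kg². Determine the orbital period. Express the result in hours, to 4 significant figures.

T ≈ 8.585 hours

μ = GM = 6.674×10⁻¹¹ × 7.348×10²² = 4.904×10¹² m³/s².
r = 4914 km = 4.914×10⁶ m.
Kepler's third law: T = 2π√(r³/μ) = 2π√((4.914×10⁶)³ / 4.904×10¹²).
r³/μ = 2.420×10⁷ s², so T = 2π × 4.919×10³ = 3.091×10⁴ s.
Converting: 3.091×10⁴ s ÷ 3600 = 8.585 hours.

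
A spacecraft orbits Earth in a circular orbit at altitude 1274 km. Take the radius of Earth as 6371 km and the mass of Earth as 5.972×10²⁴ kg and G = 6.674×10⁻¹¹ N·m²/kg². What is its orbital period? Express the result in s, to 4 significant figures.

T ≈ 6653 s

μ = GM = 6.674×10⁻¹¹ × 5.972×10²⁴ = 3.986×10¹⁴ m³/s².
r = 6371 + 1274 = 7645.0 km = 7.6450×10⁶ m.
Kepler's third law: T = 2π√(r³/μ) = 2π√((7.645×10⁶)³ / 3.986×10¹⁴).
r³/μ = 1.121×10⁶ s², so T = 2π × 1.059×10³ = 6.653×10³ s.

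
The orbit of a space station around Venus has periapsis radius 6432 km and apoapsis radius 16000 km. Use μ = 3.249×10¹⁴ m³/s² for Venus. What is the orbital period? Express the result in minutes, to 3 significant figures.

Semi-major axis a = (r_p + r_a)/2 = (6432.0 + 16000)/2 = 11216 km = 1.122×10⁷ m.
By Kepler's third law T = 2π√(a³/μ) = 2π × 2.084×10³ = 1.309×10⁴ s.
= 218.2 minutes.

T ≈ 218 minutes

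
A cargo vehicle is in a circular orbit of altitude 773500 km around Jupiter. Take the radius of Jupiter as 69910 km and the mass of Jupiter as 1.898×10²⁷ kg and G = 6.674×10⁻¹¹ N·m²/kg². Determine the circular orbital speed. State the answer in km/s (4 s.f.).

μ = GM = 6.674×10⁻¹¹ × 1.898×10²⁷ = 1.267×10¹⁷ m³/s².
r = 69910 + 773500 = 843410 km = 8.4341×10⁸ m.
For a circular orbit v = √(μ/r) = √(1.267×10¹⁷ / 8.434×10⁸) = √(1.502×10⁸) = 12260 m/s.
That is 12.26 km/s.

v ≈ 12.26 km/s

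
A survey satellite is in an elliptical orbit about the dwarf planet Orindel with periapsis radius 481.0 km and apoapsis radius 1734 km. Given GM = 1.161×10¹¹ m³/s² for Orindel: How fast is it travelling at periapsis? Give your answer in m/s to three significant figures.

v ≈ 615 m/s

Semi-major axis a = (r_p + r_a)/2 = 1107.5 km = 1.108×10⁶ m.
Vis-viva: v² = μ(2/r − 1/a) = 1.161×10¹¹ × (4.158×10⁻⁶ − 9.029×10⁻⁷) = 3.779×10⁵ m²/s².
v = 614.7 m/s.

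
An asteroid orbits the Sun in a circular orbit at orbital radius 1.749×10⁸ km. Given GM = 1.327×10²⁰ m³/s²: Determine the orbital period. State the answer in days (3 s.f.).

T ≈ 462 days

r = 1.749×10⁸ km = 1.749×10¹¹ m.
Kepler's third law: T = 2π√(r³/μ) = 2π√((1.749×10¹¹)³ / 1.327×10²⁰).
r³/μ = 4.032×10¹³ s², so T = 2π × 6.350×10⁶ = 3.990×10⁷ s.
Converting: 3.990×10⁷ s ÷ 86400 = 461.8 days.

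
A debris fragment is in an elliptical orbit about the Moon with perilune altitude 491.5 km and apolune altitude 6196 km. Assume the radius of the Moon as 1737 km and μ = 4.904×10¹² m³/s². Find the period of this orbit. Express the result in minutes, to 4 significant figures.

T ≈ 541.6 minutes

r_p = 1737 + 491.5 = 2228.5 km = 2.2285×10⁶ m.
r_a = 1737 + 6196 = 7933.0 km = 7.9330×10⁶ m.
Semi-major axis a = (r_p + r_a)/2 = (2228.5 + 7933.0)/2 = 5080.8 km = 5.081×10⁶ m.
By Kepler's third law T = 2π√(a³/μ) = 2π × 5.171×10³ = 3.249×10⁴ s.
= 541.6 minutes.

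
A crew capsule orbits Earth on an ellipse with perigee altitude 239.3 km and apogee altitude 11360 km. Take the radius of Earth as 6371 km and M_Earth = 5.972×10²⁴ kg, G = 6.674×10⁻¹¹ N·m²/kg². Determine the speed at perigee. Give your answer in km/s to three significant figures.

v ≈ 9.37 km/s

μ = GM = 6.674×10⁻¹¹ × 5.972×10²⁴ = 3.986×10¹⁴ m³/s².
r_p = 6371 + 239.3 = 6610.3 km = 6.6103×10⁶ m.
r_a = 6371 + 11360 = 17731 km = 1.7731×10⁷ m.
Semi-major axis a = (r_p + r_a)/2 = 12171 km = 1.217×10⁷ m.
Vis-viva: v² = μ(2/r − 1/a) = 3.986×10¹⁴ × (3.026×10⁻⁷ − 8.216×10⁻⁸) = 8.784×10⁷ m²/s².
v = 9372 m/s = 9.372 km/s.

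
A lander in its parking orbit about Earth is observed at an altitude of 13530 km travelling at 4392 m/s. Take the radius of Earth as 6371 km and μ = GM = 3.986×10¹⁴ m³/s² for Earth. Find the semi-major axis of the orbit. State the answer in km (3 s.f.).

r = 6371 + 13530 = 19901 km = 1.990×10⁷ m.
Specific orbital energy ε = v²/2 − μ/r = (4392)²/2 − 3.986×10¹⁴/1.990×10⁷ = -1.038×10⁷ J/kg.
Since ε = −μ/(2a), a = −μ/(2ε) = 1.919×10⁷ m = 19192 km.

a ≈ 19200 km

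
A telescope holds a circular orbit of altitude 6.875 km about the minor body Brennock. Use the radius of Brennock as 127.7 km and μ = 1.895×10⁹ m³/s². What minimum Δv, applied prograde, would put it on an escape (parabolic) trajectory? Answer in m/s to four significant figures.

r = 127.7 + 6.875 = 134.57 km = 1.3458×10⁵ m.
Circular speed v_c = √(μ/r) = 118.7 m/s.
Escape speed v_esc = √(2μ/r) = √2 × v_c = 167.8 m/s.
Δv = v_esc − v_c = 49.15 m/s.

Δv ≈ 49.15 m/s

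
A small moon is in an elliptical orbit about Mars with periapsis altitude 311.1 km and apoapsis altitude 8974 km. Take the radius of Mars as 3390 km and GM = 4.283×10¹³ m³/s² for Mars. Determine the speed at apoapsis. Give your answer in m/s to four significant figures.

r_p = 3390 + 311.1 = 3701.1 km = 3.7011×10⁶ m.
r_a = 3390 + 8974 = 12364 km = 1.2364×10⁷ m.
Semi-major axis a = (r_p + r_a)/2 = 8032.6 km = 8.033×10⁶ m.
Vis-viva: v² = μ(2/r − 1/a) = 4.283×10¹³ × (1.618×10⁻⁷ − 1.245×10⁻⁷) = 1.596×10⁶ m²/s².
v = 1263 m/s.

v ≈ 1263 m/s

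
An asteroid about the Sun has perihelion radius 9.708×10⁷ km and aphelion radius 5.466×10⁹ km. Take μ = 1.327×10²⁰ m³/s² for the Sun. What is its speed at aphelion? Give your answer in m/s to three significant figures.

v ≈ 920 m/s

Semi-major axis a = (r_p + r_a)/2 = 2.7815×10⁹ km = 2.782×10¹² m.
Vis-viva: v² = μ(2/r − 1/a) = 1.327×10²⁰ × (3.659×10⁻¹³ − 3.595×10⁻¹³) = 8.473×10⁵ m²/s².
v = 920.5 m/s.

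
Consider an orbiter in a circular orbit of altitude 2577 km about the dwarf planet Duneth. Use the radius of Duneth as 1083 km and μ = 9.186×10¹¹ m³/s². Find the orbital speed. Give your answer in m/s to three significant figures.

r = 1083 + 2577 = 3660.0 km = 3.6600×10⁶ m.
For a circular orbit v = √(μ/r) = √(9.186×10¹¹ / 3.660×10⁶) = √(2.510×10⁵) = 501.0 m/s.

v ≈ 501 m/s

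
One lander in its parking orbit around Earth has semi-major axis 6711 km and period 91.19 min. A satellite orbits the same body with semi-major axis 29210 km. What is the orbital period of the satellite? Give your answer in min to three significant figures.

Kepler's third law: T² ∝ a³, so T₂ = T₁ (a₂/a₁)^(3/2).
a₂/a₁ = 4.353, (a₂/a₁)^(3/2) = 9.081.
T₂ = 91.19 × 9.081 = 828.1 min.

T₂ ≈ 828 min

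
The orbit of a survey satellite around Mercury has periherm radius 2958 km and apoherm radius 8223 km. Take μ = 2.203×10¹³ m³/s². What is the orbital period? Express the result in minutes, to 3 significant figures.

T ≈ 295 minutes

Semi-major axis a = (r_p + r_a)/2 = (2958.0 + 8223.0)/2 = 5590.5 km = 5.590×10⁶ m.
By Kepler's third law T = 2π√(a³/μ) = 2π × 2.816×10³ = 1.769×10⁴ s.
= 294.9 minutes.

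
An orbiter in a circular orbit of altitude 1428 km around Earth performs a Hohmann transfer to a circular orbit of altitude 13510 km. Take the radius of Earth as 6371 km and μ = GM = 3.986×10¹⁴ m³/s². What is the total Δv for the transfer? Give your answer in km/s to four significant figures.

Δv_total ≈ 2.536 km/s

r₁ = 6371 + 1428 = 7799.0 km = 7.7990×10⁶ m.
r₂ = 6371 + 13510 = 19881 km = 1.9881×10⁷ m.
Transfer ellipse a_t = (r₁ + r₂)/2 = 1.384×10⁷ m.
At r₁: circular v_c1 = √(μ/r₁) = 7149 m/s; transfer-perigee v_p = √[μ(2/r₁ − 1/a_t)] = 8568 m/s.
Δv₁ = v_p − v_c1 = 1419 m/s.
At r₂: circular v_c2 = √(μ/r₂) = 4478 m/s; transfer-apogee v_a = √[μ(2/r₂ − 1/a_t)] = 3361 m/s.
Δv₂ = v_c2 − v_a = 1116 m/s.
Total Δv = Δv₁ + Δv₂ = 2536 m/s = 2.536 km/s.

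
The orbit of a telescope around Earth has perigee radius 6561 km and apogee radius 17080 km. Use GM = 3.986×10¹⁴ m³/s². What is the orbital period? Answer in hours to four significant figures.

T ≈ 3.553 hours

Semi-major axis a = (r_p + r_a)/2 = (6561.0 + 17080)/2 = 11820 km = 1.182×10⁷ m.
By Kepler's third law T = 2π√(a³/μ) = 2π × 2.036×10³ = 1.279×10⁴ s.
= 3.553 hours.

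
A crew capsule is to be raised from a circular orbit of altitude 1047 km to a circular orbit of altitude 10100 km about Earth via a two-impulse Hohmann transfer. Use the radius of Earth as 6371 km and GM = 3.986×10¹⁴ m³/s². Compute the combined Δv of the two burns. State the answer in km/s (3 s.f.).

Δv_total ≈ 2.32 km/s

r₁ = 6371 + 1047 = 7418.0 km = 7.4180×10⁶ m.
r₂ = 6371 + 10100 = 16471 km = 1.6471×10⁷ m.
Transfer ellipse a_t = (r₁ + r₂)/2 = 1.194×10⁷ m.
At r₁: circular v_c1 = √(μ/r₁) = 7330 m/s; transfer-perigee v_p = √[μ(2/r₁ − 1/a_t)] = 8608 m/s.
Δv₁ = v_p − v_c1 = 1278 m/s.
At r₂: circular v_c2 = √(μ/r₂) = 4919 m/s; transfer-apogee v_a = √[μ(2/r₂ − 1/a_t)] = 3877 m/s.
Δv₂ = v_c2 − v_a = 1043 m/s.
Total Δv = Δv₁ + Δv₂ = 2320 m/s = 2.320 km/s.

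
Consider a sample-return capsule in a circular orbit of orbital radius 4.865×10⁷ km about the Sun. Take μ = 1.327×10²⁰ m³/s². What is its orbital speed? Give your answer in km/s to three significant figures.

r = 4.865×10⁷ km = 4.865×10¹⁰ m.
For a circular orbit v = √(μ/r) = √(1.327×10²⁰ / 4.865×10¹⁰) = √(2.728×10⁹) = 52230 m/s.
That is 52.23 km/s.

v ≈ 52.2 km/s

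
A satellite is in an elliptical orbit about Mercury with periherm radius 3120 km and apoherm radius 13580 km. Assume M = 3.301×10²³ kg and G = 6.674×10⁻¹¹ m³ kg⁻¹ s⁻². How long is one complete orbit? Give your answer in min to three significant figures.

μ = GM = 6.674×10⁻¹¹ × 3.301×10²³ = 2.203×10¹³ m³/s².
Semi-major axis a = (r_p + r_a)/2 = (3120.0 + 13580)/2 = 8350.0 km = 8.350×10⁶ m.
By Kepler's third law T = 2π√(a³/μ) = 2π × 5.141×10³ = 3.230×10⁴ s.
= 538.3 min.

T ≈ 538 min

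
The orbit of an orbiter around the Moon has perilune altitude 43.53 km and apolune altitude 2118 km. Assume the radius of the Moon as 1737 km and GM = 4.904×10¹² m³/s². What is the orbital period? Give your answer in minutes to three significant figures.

r_p = 1737 + 43.53 = 1780.5 km = 1.7805×10⁶ m.
r_a = 1737 + 2118 = 3855.0 km = 3.8550×10⁶ m.
Semi-major axis a = (r_p + r_a)/2 = (1780.5 + 3855.0)/2 = 2817.8 km = 2.818×10⁶ m.
By Kepler's third law T = 2π√(a³/μ) = 2π × 2.136×10³ = 1.342×10⁴ s.
= 223.7 minutes.

T ≈ 224 minutes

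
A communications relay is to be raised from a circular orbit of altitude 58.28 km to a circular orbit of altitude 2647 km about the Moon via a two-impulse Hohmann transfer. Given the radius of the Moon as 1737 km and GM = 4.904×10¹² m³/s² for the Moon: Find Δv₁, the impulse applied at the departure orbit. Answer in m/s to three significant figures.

r₁ = 1737 + 58.28 = 1795.3 km = 1.7953×10⁶ m.
r₂ = 1737 + 2647 = 4384.0 km = 4.3840×10⁶ m.
Transfer ellipse a_t = (r₁ + r₂)/2 = 3.090×10⁶ m.
At r₁: circular v_c1 = √(μ/r₁) = 1653 m/s; transfer-perilune v_p = √[μ(2/r₁ − 1/a_t)] = 1969 m/s.
Δv₁ = v_p − v_c1 = 316.0 m/s.

Δv ≈ 316 m/s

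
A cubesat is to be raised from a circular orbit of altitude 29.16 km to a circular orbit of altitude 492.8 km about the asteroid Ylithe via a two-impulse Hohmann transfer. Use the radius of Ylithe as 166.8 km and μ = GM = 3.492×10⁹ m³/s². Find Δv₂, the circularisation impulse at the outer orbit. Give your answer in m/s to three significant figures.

r₁ = 166.8 + 29.16 = 195.96 km = 1.9596×10⁵ m.
r₂ = 166.8 + 492.8 = 659.60 km = 6.5960×10⁵ m.
Transfer ellipse a_t = (r₁ + r₂)/2 = 4.278×10⁵ m.
At r₁: circular v_c1 = √(μ/r₁) = 133.5 m/s; transfer-periapsis v_p = √[μ(2/r₁ − 1/a_t)] = 165.8 m/s.
At r₂: circular v_c2 = √(μ/r₂) = 72.76 m/s; transfer-apoapsis v_a = √[μ(2/r₂ − 1/a_t)] = 49.25 m/s.
Δv₂ = v_c2 − v_a = 23.51 m/s.

Δv ≈ 23.5 m/s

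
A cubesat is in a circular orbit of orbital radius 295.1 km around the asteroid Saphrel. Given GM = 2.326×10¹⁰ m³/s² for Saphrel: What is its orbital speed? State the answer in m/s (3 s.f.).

v ≈ 281 m/s

r = 295.1 km = 2.951×10⁵ m.
For a circular orbit v = √(μ/r) = √(2.326×10¹⁰ / 2.951×10⁵) = √(7.882×10⁴) = 280.8 m/s.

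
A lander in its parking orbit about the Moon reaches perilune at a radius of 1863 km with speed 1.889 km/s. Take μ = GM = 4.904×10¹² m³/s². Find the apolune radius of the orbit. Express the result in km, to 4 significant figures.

r_p = 1.863×10⁶ m.
Specific energy ε = v²/2 − μ/r = -8.482×10⁵ J/kg, so a = −μ/(2ε) = 2.891×10⁶ m.
The apsides satisfy r_p + r_a = 2a, so the apolune radius is 2a − r_p = 3.919×10⁶ m = 3919.0 km.

apolune radius ≈ 3919 km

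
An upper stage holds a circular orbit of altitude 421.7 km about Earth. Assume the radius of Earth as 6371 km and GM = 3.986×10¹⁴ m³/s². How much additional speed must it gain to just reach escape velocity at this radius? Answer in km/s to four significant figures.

r = 6371 + 421.7 = 6792.7 km = 6.7927×10⁶ m.
Circular speed v_c = √(μ/r) = 7660 m/s.
Escape speed v_esc = √(2μ/r) = √2 × v_c = 10830 m/s.
Δv = v_esc − v_c = 3173 m/s = 3.173 km/s.

Δv ≈ 3.173 km/s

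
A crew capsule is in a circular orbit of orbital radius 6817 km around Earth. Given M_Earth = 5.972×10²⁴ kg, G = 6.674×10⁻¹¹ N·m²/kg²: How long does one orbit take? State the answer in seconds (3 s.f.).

μ = GM = 6.674×10⁻¹¹ × 5.972×10²⁴ = 3.986×10¹⁴ m³/s².
r = 6817 km = 6.817×10⁶ m.
Kepler's third law: T = 2π√(r³/μ) = 2π√((6.817×10⁶)³ / 3.986×10¹⁴).
r³/μ = 7.948×10⁵ s², so T = 2π × 8.915×10² = 5.602×10³ s.

T ≈ 5600 seconds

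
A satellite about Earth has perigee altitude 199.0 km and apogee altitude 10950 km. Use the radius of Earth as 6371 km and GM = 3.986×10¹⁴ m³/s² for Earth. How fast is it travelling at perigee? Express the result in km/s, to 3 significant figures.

v ≈ 9.38 km/s

r_p = 6371 + 199.0 = 6570.0 km = 6.5700×10⁶ m.
r_a = 6371 + 10950 = 17321 km = 1.7321×10⁷ m.
Semi-major axis a = (r_p + r_a)/2 = 11946 km = 1.195×10⁷ m.
Vis-viva: v² = μ(2/r − 1/a) = 3.986×10¹⁴ × (3.044×10⁻⁷ − 8.371×10⁻⁸) = 8.797×10⁷ m²/s².
v = 9379 m/s = 9.379 km/s.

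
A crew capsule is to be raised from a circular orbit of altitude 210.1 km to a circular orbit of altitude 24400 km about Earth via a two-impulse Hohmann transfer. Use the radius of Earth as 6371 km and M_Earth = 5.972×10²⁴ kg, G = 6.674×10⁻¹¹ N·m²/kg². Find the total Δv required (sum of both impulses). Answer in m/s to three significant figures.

Δv_total ≈ 3670 m/s

μ = GM = 6.674×10⁻¹¹ × 5.972×10²⁴ = 3.986×10¹⁴ m³/s².
r₁ = 6371 + 210.1 = 6581.1 km = 6.5811×10⁶ m.
r₂ = 6371 + 24400 = 30771 km = 3.0771×10⁷ m.
Transfer ellipse a_t = (r₁ + r₂)/2 = 1.868×10⁷ m.
At r₁: circular v_c1 = √(μ/r₁) = 7782 m/s; transfer-perigee v_p = √[μ(2/r₁ − 1/a_t)] = 9989 m/s.
Δv₁ = v_p − v_c1 = 2207 m/s.
At r₂: circular v_c2 = √(μ/r₂) = 3599 m/s; transfer-apogee v_a = √[μ(2/r₂ − 1/a_t)] = 2136 m/s.
Δv₂ = v_c2 − v_a = 1463 m/s.
Total Δv = Δv₁ + Δv₂ = 3670 m/s.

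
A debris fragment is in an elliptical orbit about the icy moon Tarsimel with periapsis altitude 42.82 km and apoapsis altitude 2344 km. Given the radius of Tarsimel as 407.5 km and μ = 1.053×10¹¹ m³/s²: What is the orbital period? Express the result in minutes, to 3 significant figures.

r_p = 407.5 + 42.82 = 450.32 km = 4.5032×10⁵ m.
r_a = 407.5 + 2344 = 2751.5 km = 2.7515×10⁶ m.
Semi-major axis a = (r_p + r_a)/2 = (450.32 + 2751.5)/2 = 1600.9 km = 1.601×10⁶ m.
By Kepler's third law T = 2π√(a³/μ) = 2π × 6.242×10³ = 3.922×10⁴ s.
= 653.7 minutes.

T ≈ 654 minutes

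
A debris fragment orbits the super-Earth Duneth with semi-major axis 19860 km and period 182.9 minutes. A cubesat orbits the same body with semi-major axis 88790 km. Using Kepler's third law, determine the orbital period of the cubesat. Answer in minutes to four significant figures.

T₂ ≈ 1729 minutes

Kepler's third law: T² ∝ a³, so T₂ = T₁ (a₂/a₁)^(3/2).
a₂/a₁ = 4.471, (a₂/a₁)^(3/2) = 9.453.
T₂ = 182.9 × 9.453 = 1729 minutes.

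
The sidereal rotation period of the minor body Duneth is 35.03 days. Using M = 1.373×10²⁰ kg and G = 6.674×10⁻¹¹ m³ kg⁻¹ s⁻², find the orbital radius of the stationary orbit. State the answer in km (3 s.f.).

r_sync ≈ 12900 km

μ = GM = 6.674×10⁻¹¹ × 1.373×10²⁰ = 9.163×10⁹ m³/s².
T = 35.03 days = 3.027×10⁶ s.
A synchronous orbit has period T, so by Kepler's third law a = (μT²/4π²)^(1/3).
μT²/4π² = 9.163×10⁹ × (3.027×10⁶)² / 39.48 = 2.126×10²¹ m³.
a = 1.286×10⁷ m = 12859 km.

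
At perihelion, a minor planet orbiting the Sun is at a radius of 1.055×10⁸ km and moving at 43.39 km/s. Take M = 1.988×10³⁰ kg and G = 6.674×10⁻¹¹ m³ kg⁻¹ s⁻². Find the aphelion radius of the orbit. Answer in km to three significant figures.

μ = GM = 6.674×10⁻¹¹ × 1.988×10³⁰ = 1.327×10²⁰ m³/s².
r_p = 1.055×10¹¹ m.
Specific energy ε = v²/2 − μ/r = -3.163×10⁸ J/kg, so a = −μ/(2ε) = 2.098×10¹¹ m.
The apsides satisfy r_p + r_a = 2a, so the aphelion radius is 2a − r_p = 3.140×10¹¹ m = 3.1400×10⁸ km.

aphelion radius ≈ 3.14×10⁸ km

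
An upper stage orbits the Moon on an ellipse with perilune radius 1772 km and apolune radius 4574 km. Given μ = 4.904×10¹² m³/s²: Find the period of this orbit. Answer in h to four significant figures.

T ≈ 4.455 h

Semi-major axis a = (r_p + r_a)/2 = (1772.0 + 4574.0)/2 = 3173.0 km = 3.173×10⁶ m.
By Kepler's third law T = 2π√(a³/μ) = 2π × 2.552×10³ = 1.604×10⁴ s.
= 4.455 h.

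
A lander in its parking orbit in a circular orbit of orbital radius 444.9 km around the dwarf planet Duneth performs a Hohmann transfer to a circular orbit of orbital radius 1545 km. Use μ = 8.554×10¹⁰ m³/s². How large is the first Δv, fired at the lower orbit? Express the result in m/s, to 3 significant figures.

r₁ = 444.9 km = 4.449×10⁵ m.
r₂ = 1545 km = 1.545×10⁶ m.
Transfer ellipse a_t = (r₁ + r₂)/2 = 9.950×10⁵ m.
At r₁: circular v_c1 = √(μ/r₁) = 438.5 m/s; transfer-periapsis v_p = √[μ(2/r₁ − 1/a_t)] = 546.4 m/s.
Δv₁ = v_p − v_c1 = 107.9 m/s.

Δv ≈ 108 m/s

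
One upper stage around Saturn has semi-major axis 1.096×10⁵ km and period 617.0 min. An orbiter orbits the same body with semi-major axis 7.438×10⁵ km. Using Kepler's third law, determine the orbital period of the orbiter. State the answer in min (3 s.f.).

Kepler's third law: T² ∝ a³, so T₂ = T₁ (a₂/a₁)^(3/2).
a₂/a₁ = 6.786, (a₂/a₁)^(3/2) = 17.68.
T₂ = 617.0 × 17.68 = 10910 min.

T₂ ≈ 10900 min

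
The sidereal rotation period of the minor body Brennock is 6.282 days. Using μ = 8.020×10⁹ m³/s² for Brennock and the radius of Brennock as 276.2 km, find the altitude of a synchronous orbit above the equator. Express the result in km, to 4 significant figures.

T = 6.282 days = 5.428×10⁵ s.
A synchronous orbit has period T, so by Kepler's third law a = (μT²/4π²)^(1/3).
μT²/4π² = 8.020×10⁹ × (5.428×10⁵)² / 39.48 = 5.985×10¹⁹ m³.
a = 3.912×10⁶ m = 3911.5 km.
Altitude h = a − R = 3911.5 − 276.2 = 3635.3 km.

h_sync ≈ 3635 km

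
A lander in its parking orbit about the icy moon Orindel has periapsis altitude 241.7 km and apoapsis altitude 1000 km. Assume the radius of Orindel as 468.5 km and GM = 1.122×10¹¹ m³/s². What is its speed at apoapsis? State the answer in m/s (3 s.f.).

v ≈ 223 m/s

r_p = 468.5 + 241.7 = 710.20 km = 7.1020×10⁵ m.
r_a = 468.5 + 1000 = 1468.5 km = 1.4685×10⁶ m.
Semi-major axis a = (r_p + r_a)/2 = 1089.3 km = 1.089×10⁶ m.
Vis-viva: v² = μ(2/r − 1/a) = 1.122×10¹¹ × (1.362×10⁻⁶ − 9.180×10⁻⁷) = 4.981×10⁴ m²/s².
v = 223.2 m/s.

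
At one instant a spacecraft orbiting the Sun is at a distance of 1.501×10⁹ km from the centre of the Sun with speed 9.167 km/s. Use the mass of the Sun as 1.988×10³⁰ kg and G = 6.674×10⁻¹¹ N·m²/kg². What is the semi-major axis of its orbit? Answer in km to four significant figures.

μ = GM = 6.674×10⁻¹¹ × 1.988×10³⁰ = 1.327×10²⁰ m³/s².
r = 1.501×10¹² m.
Vis-viva rearranged: 1/a = 2/r − v²/μ = 1.332×10⁻¹² − 6.334×10⁻¹³ = 6.991×10⁻¹³ m⁻¹.
a = 1.430×10¹² m = 1.4304×10⁹ km.

a ≈ 1.430×10⁹ km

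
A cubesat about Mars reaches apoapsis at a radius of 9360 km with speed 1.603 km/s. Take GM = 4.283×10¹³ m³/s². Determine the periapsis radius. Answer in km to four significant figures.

r_a = 9.360×10⁶ m.
Specific energy ε = v²/2 − μ/r = -3.291×10⁶ J/kg, so a = −μ/(2ε) = 6.507×10⁶ m.
The apsides satisfy r_p + r_a = 2a, so the periapsis radius is 2a − r_a = 3.654×10⁶ m = 3654.1 km.

periapsis radius ≈ 3654 km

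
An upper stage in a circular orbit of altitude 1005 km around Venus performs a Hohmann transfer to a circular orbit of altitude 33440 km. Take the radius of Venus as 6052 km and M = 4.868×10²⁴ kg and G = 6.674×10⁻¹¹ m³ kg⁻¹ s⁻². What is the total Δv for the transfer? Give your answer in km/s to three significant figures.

μ = GM = 6.674×10⁻¹¹ × 4.868×10²⁴ = 3.249×10¹⁴ m³/s².
r₁ = 6052 + 1005 = 7057.0 km = 7.0570×10⁶ m.
r₂ = 6052 + 33440 = 39492 km = 3.9492×10⁷ m.
Transfer ellipse a_t = (r₁ + r₂)/2 = 2.327×10⁷ m.
At r₁: circular v_c1 = √(μ/r₁) = 6785 m/s; transfer-periapsis v_p = √[μ(2/r₁ − 1/a_t)] = 8838 m/s.
Δv₁ = v_p − v_c1 = 2053 m/s.
At r₂: circular v_c2 = √(μ/r₂) = 2868 m/s; transfer-apoapsis v_a = √[μ(2/r₂ − 1/a_t)] = 1579 m/s.
Δv₂ = v_c2 − v_a = 1289 m/s.
Total Δv = Δv₁ + Δv₂ = 3342 m/s = 3.342 km/s.

Δv_total ≈ 3.34 km/s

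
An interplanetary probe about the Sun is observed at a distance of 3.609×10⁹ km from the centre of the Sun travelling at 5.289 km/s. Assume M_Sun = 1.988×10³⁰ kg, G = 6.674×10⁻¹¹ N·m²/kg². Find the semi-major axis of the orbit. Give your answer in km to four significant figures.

μ = GM = 6.674×10⁻¹¹ × 1.988×10³⁰ = 1.327×10²⁰ m³/s².
r = 3.609×10¹² m.
Vis-viva rearranged: 1/a = 2/r − v²/μ = 5.542×10⁻¹³ − 2.108×10⁻¹³ = 3.433×10⁻¹³ m⁻¹.
a = 2.913×10¹² m = 2.9126×10⁹ km.

a ≈ 2.913×10⁹ km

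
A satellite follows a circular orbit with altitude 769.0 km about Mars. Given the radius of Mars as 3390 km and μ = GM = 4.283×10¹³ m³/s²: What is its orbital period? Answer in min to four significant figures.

T ≈ 135.7 min

r = 3390 + 769.0 = 4159.0 km = 4.1590×10⁶ m.
Kepler's third law: T = 2π√(r³/μ) = 2π√((4.159×10⁶)³ / 4.283×10¹³).
r³/μ = 1.680×10⁶ s², so T = 2π × 1.296×10³ = 8.143×10³ s.
Converting: 8.143×10³ s ÷ 60.00 = 135.7 min.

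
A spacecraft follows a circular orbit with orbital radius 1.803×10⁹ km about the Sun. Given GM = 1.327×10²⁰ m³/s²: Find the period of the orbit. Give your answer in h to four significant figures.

T ≈ 366800 h

r = 1.803×10⁹ km = 1.803×10¹² m.
Kepler's third law: T = 2π√(r³/μ) = 2π√((1.803×10¹²)³ / 1.327×10²⁰).
r³/μ = 4.417×10¹⁶ s², so T = 2π × 2.102×10⁸ = 1.320×10⁹ s.
Converting: 1.320×10⁹ s ÷ 3600 = 3.668×10⁵ h.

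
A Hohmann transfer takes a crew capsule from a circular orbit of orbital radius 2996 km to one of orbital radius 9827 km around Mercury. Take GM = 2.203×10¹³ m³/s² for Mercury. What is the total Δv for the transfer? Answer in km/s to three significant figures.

Δv_total ≈ 1.12 km/s

r₁ = 2996 km = 2.996×10⁶ m.
r₂ = 9827 km = 9.827×10⁶ m.
Transfer ellipse a_t = (r₁ + r₂)/2 = 6.412×10⁶ m.
At r₁: circular v_c1 = √(μ/r₁) = 2712 m/s; transfer-periherm v_p = √[μ(2/r₁ − 1/a_t)] = 3357 m/s.
Δv₁ = v_p − v_c1 = 645.5 m/s.
At r₂: circular v_c2 = √(μ/r₂) = 1497 m/s; transfer-apoherm v_a = √[μ(2/r₂ − 1/a_t)] = 1024 m/s.
Δv₂ = v_c2 − v_a = 473.8 m/s.
Total Δv = Δv₁ + Δv₂ = 1119 m/s = 1.119 km/s.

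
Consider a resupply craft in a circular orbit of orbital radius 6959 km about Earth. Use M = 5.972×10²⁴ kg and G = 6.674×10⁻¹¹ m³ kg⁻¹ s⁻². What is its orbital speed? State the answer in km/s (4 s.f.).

μ = GM = 6.674×10⁻¹¹ × 5.972×10²⁴ = 3.986×10¹⁴ m³/s².
r = 6959 km = 6.959×10⁶ m.
For a circular orbit v = √(μ/r) = √(3.986×10¹⁴ / 6.959×10⁶) = √(5.727×10⁷) = 7568 m/s.
That is 7.568 km/s.

v ≈ 7.568 km/s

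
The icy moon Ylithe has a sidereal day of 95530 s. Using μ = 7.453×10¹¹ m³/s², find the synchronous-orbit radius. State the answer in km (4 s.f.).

A synchronous orbit has period T, so by Kepler's third law a = (μT²/4π²)^(1/3).
μT²/4π² = 7.453×10¹¹ × (9.553×10⁴)² / 39.48 = 1.723×10²⁰ m³.
a = 5.564×10⁶ m = 5564.4 km.

r_sync ≈ 5564 km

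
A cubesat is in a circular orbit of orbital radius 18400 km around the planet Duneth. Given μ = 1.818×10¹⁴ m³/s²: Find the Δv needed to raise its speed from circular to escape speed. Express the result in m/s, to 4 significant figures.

Δv ≈ 1302 m/s

r = 18400 km = 1.840×10⁷ m.
Circular speed v_c = √(μ/r) = 3143 m/s.
Escape speed v_esc = √(2μ/r) = √2 × v_c = 4445 m/s.
Δv = v_esc − v_c = 1302 m/s.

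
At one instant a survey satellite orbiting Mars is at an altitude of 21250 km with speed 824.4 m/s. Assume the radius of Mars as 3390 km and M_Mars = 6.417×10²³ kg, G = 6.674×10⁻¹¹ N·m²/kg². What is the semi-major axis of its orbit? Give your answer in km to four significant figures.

μ = GM = 6.674×10⁻¹¹ × 6.417×10²³ = 4.283×10¹³ m³/s².
r = 3390 + 21250 = 24640 km = 2.464×10⁷ m.
Specific orbital energy ε = v²/2 − μ/r = (824.4)²/2 − 4.283×10¹³/2.464×10⁷ = -1.398×10⁶ J/kg.
Since ε = −μ/(2a), a = −μ/(2ε) = 1.531×10⁷ m = 15314 km.

a ≈ 15310 km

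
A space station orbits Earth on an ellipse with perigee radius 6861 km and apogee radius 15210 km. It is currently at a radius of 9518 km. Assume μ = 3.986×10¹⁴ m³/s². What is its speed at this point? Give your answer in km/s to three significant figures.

v ≈ 6.90 km/s

Semi-major axis a = (r_p + r_a)/2 = 11036 km = 1.104×10⁷ m.
Vis-viva: v² = μ(2/r − 1/a) = 3.986×10¹⁴ × (2.101×10⁻⁷ − 9.062×10⁻⁸) = 4.764×10⁷ m²/s².
v = 6902 m/s = 6.902 km/s.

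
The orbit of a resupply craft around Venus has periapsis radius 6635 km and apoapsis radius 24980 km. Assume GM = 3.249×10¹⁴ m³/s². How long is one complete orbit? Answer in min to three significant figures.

T ≈ 365 min

Semi-major axis a = (r_p + r_a)/2 = (6635.0 + 24980)/2 = 15808 km = 1.581×10⁷ m.
By Kepler's third law T = 2π√(a³/μ) = 2π × 3.487×10³ = 2.191×10⁴ s.
= 365.1 min.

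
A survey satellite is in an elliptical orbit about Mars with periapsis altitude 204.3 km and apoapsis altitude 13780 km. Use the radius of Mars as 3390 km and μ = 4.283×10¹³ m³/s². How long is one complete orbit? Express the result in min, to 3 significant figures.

r_p = 3390 + 204.3 = 3594.3 km = 3.5943×10⁶ m.
r_a = 3390 + 13780 = 17170 km = 1.7170×10⁷ m.
Semi-major axis a = (r_p + r_a)/2 = (3594.3 + 17170)/2 = 10382 km = 1.038×10⁷ m.
By Kepler's third law T = 2π√(a³/μ) = 2π × 5.112×10³ = 3.212×10⁴ s.
= 535.3 min.

T ≈ 535 min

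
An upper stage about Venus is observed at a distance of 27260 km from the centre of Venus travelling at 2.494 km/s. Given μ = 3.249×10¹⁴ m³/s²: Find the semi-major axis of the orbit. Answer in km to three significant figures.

r = 2.726×10⁷ m.
Specific orbital energy ε = v²/2 − μ/r = (2494)²/2 − 3.249×10¹⁴/2.726×10⁷ = -8.809×10⁶ J/kg.
Since ε = −μ/(2a), a = −μ/(2ε) = 1.844×10⁷ m = 18442 km.

a ≈ 18400 km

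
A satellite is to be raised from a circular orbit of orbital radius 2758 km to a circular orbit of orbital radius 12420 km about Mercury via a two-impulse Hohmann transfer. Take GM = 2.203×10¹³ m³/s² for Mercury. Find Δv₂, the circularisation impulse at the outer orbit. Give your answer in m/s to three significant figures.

Δv ≈ 529 m/s

r₁ = 2758 km = 2.758×10⁶ m.
r₂ = 12420 km = 1.242×10⁷ m.
Transfer ellipse a_t = (r₁ + r₂)/2 = 7.589×10⁶ m.
At r₁: circular v_c1 = √(μ/r₁) = 2826 m/s; transfer-periherm v_p = √[μ(2/r₁ − 1/a_t)] = 3616 m/s.
At r₂: circular v_c2 = √(μ/r₂) = 1332 m/s; transfer-apoherm v_a = √[μ(2/r₂ − 1/a_t)] = 802.9 m/s.
Δv₂ = v_c2 − v_a = 528.9 m/s.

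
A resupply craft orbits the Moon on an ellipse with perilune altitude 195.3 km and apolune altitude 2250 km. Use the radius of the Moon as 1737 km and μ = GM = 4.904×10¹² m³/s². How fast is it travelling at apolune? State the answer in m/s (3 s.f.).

v ≈ 896 m/s

r_p = 1737 + 195.3 = 1932.3 km = 1.9323×10⁶ m.
r_a = 1737 + 2250 = 3987.0 km = 3.9870×10⁶ m.
Semi-major axis a = (r_p + r_a)/2 = 2959.7 km = 2.960×10⁶ m.
Vis-viva: v² = μ(2/r − 1/a) = 4.904×10¹² × (5.016×10⁻⁷ − 3.379×10⁻⁷) = 8.030×10⁵ m²/s².
v = 896.1 m/s.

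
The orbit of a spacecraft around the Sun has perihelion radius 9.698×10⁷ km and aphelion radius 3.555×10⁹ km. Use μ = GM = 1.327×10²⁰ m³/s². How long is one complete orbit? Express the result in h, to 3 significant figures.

Semi-major axis a = (r_p + r_a)/2 = (9.6980×10⁷ + 3.5550×10⁹)/2 = 1.8260×10⁹ km = 1.826×10¹² m.
By Kepler's third law T = 2π√(a³/μ) = 2π × 2.142×10⁸ = 1.346×10⁹ s.
= 3.738×10⁵ h.

T ≈ 374000 h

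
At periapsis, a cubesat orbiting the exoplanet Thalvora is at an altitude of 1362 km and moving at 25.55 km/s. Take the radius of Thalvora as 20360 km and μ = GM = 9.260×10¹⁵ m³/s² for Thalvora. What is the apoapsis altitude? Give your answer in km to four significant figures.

apoapsis altitude ≈ 50620 km

r_p = 20360 + 1362 = 21722 km = 2.172×10⁷ m.
Specific energy ε = v²/2 − μ/r = -9.989×10⁷ J/kg, so a = −μ/(2ε) = 4.635×10⁷ m.
The apsides satisfy r_p + r_a = 2a, so the apoapsis radius is 2a − r_p = 7.098×10⁷ m = 70976 km.
Apoapsis altitude = 70976 − 20360 = 50616 km.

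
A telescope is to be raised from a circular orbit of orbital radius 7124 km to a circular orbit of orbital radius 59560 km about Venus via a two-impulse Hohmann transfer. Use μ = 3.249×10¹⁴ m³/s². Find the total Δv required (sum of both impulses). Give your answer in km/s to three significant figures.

r₁ = 7124 km = 7.124×10⁶ m.
r₂ = 59560 km = 5.956×10⁷ m.
Transfer ellipse a_t = (r₁ + r₂)/2 = 3.334×10⁷ m.
At r₁: circular v_c1 = √(μ/r₁) = 6753 m/s; transfer-periapsis v_p = √[μ(2/r₁ − 1/a_t)] = 9026 m/s.
Δv₁ = v_p − v_c1 = 2273 m/s.
At r₂: circular v_c2 = √(μ/r₂) = 2336 m/s; transfer-apoapsis v_a = √[μ(2/r₂ − 1/a_t)] = 1080 m/s.
Δv₂ = v_c2 − v_a = 1256 m/s.
Total Δv = Δv₁ + Δv₂ = 3529 m/s = 3.529 km/s.

Δv_total ≈ 3.53 km/s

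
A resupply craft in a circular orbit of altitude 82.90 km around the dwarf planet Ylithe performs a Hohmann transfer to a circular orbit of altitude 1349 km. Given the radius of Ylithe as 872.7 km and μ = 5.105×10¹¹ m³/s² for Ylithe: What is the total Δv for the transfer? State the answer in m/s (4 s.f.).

r₁ = 872.7 + 82.90 = 955.60 km = 9.5560×10⁵ m.
r₂ = 872.7 + 1349 = 2221.7 km = 2.2217×10⁶ m.
Transfer ellipse a_t = (r₁ + r₂)/2 = 1.589×10⁶ m.
At r₁: circular v_c1 = √(μ/r₁) = 730.9 m/s; transfer-periapsis v_p = √[μ(2/r₁ − 1/a_t)] = 864.3 m/s.
Δv₁ = v_p − v_c1 = 133.4 m/s.
At r₂: circular v_c2 = √(μ/r₂) = 479.4 m/s; transfer-apoapsis v_a = √[μ(2/r₂ − 1/a_t)] = 371.8 m/s.
Δv₂ = v_c2 − v_a = 107.6 m/s.
Total Δv = Δv₁ + Δv₂ = 241.0 m/s.

Δv_total ≈ 241.0 m/s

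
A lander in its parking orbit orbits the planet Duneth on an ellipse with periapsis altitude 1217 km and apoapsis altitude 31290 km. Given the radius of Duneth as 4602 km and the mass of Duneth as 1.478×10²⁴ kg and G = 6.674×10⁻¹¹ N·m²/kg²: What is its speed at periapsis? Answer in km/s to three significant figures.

μ = GM = 6.674×10⁻¹¹ × 1.478×10²⁴ = 9.864×10¹³ m³/s².
r_p = 4602 + 1217 = 5819.0 km = 5.8190×10⁶ m.
r_a = 4602 + 31290 = 35892 km = 3.5892×10⁷ m.
Semi-major axis a = (r_p + r_a)/2 = 20856 km = 2.086×10⁷ m.
Vis-viva: v² = μ(2/r − 1/a) = 9.864×10¹³ × (3.437×10⁻⁷ − 4.795×10⁻⁸) = 2.917×10⁷ m²/s².
v = 5401 m/s = 5.401 km/s.

v ≈ 5.40 km/s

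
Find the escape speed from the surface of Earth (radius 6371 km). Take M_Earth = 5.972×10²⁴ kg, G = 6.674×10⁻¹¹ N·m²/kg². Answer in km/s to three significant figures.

μ = GM = 6.674×10⁻¹¹ × 5.972×10²⁴ = 3.986×10¹⁴ m³/s².
r = R = 6.371×10⁶ m.
Escape speed v_esc = √(2μ/r) = √(2 × 3.986×10¹⁴ / 6.371×10⁶) = √(1.251×10⁸) = 11190 m/s.
= 11.19 km/s.

v_esc ≈ 11.2 km/s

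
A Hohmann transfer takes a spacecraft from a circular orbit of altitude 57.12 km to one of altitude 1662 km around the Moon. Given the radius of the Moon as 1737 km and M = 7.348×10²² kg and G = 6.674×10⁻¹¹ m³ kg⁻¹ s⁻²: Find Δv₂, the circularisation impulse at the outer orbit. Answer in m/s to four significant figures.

Δv ≈ 202.7 m/s

μ = GM = 6.674×10⁻¹¹ × 7.348×10²² = 4.904×10¹² m³/s².
r₁ = 1737 + 57.12 = 1794.1 km = 1.7941×10⁶ m.
r₂ = 1737 + 1662 = 3399.0 km = 3.3990×10⁶ m.
Transfer ellipse a_t = (r₁ + r₂)/2 = 2.597×10⁶ m.
At r₁: circular v_c1 = √(μ/r₁) = 1653 m/s; transfer-perilune v_p = √[μ(2/r₁ − 1/a_t)] = 1892 m/s.
At r₂: circular v_c2 = √(μ/r₂) = 1201 m/s; transfer-apolune v_a = √[μ(2/r₂ − 1/a_t)] = 998.5 m/s.
Δv₂ = v_c2 − v_a = 202.7 m/s.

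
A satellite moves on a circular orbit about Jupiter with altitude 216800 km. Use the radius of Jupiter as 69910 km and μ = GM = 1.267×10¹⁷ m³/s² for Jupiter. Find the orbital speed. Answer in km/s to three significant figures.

r = 69910 + 216800 = 286710 km = 2.8671×10⁸ m.
For a circular orbit v = √(μ/r) = √(1.267×10¹⁷ / 2.867×10⁸) = √(4.419×10⁸) = 21020 m/s.
That is 21.02 km/s.

v ≈ 21.0 km/s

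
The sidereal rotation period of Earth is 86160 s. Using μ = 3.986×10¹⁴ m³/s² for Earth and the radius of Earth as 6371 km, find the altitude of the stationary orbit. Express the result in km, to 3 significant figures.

A synchronous orbit has period T, so by Kepler's third law a = (μT²/4π²)^(1/3).
μT²/4π² = 3.986×10¹⁴ × (8.616×10⁴)² / 39.48 = 7.495×10²² m³.
a = 4.216×10⁷ m = 42163 km.
Altitude h = a − R = 42163 − 6371 = 35792 km.

h_sync ≈ 35800 km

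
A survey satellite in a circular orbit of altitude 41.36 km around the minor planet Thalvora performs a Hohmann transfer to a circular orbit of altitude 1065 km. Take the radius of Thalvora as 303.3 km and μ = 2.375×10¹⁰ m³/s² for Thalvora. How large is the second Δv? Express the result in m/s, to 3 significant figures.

r₁ = 303.3 + 41.36 = 344.66 km = 3.4466×10⁵ m.
r₂ = 303.3 + 1065 = 1368.3 km = 1.3683×10⁶ m.
Transfer ellipse a_t = (r₁ + r₂)/2 = 8.565×10⁵ m.
At r₁: circular v_c1 = √(μ/r₁) = 262.5 m/s; transfer-periapsis v_p = √[μ(2/r₁ − 1/a_t)] = 331.8 m/s.
At r₂: circular v_c2 = √(μ/r₂) = 131.7 m/s; transfer-apoapsis v_a = √[μ(2/r₂ − 1/a_t)] = 83.58 m/s.
Δv₂ = v_c2 − v_a = 48.17 m/s.

Δv ≈ 48.2 m/s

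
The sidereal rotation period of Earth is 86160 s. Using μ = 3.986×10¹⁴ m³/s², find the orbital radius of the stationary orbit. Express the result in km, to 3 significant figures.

r_sync ≈ 42200 km

A synchronous orbit has period T, so by Kepler's third law a = (μT²/4π²)^(1/3).
μT²/4π² = 3.986×10¹⁴ × (8.616×10⁴)² / 39.48 = 7.495×10²² m³.
a = 4.216×10⁷ m = 42163 km.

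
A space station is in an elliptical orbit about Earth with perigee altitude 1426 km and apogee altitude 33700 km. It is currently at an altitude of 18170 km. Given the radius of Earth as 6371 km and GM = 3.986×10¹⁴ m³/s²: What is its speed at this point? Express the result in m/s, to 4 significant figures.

r_p = 6371 + 1426 = 7797.0 km = 7.7970×10⁶ m.
r_a = 6371 + 33700 = 40071 km = 4.0071×10⁷ m.
r = 6371 + 18170 = 24541 km = 2.454×10⁷ m.
Semi-major axis a = (r_p + r_a)/2 = 23934 km = 2.393×10⁷ m.
Vis-viva: v² = μ(2/r − 1/a) = 3.986×10¹⁴ × (8.150×10⁻⁸ − 4.178×10⁻⁸) = 1.583×10⁷ m²/s².
v = 3979 m/s.

v ≈ 3979 m/s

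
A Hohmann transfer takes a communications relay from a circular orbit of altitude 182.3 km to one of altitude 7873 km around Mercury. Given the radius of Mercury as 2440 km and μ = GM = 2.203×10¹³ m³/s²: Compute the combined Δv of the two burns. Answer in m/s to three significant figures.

Δv_total ≈ 1290 m/s

r₁ = 2440 + 182.3 = 2622.3 km = 2.6223×10⁶ m.
r₂ = 2440 + 7873 = 10313 km = 1.0313×10⁷ m.
Transfer ellipse a_t = (r₁ + r₂)/2 = 6.468×10⁶ m.
At r₁: circular v_c1 = √(μ/r₁) = 2898 m/s; transfer-periherm v_p = √[μ(2/r₁ − 1/a_t)] = 3660 m/s.
Δv₁ = v_p − v_c1 = 761.6 m/s.
At r₂: circular v_c2 = √(μ/r₂) = 1462 m/s; transfer-apoherm v_a = √[μ(2/r₂ − 1/a_t)] = 930.6 m/s.
Δv₂ = v_c2 − v_a = 530.9 m/s.
Total Δv = Δv₁ + Δv₂ = 1292 m/s.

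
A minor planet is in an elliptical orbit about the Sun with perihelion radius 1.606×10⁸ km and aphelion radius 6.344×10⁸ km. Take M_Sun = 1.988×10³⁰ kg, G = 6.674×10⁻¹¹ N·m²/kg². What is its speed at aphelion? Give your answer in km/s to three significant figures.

μ = GM = 6.674×10⁻¹¹ × 1.988×10³⁰ = 1.327×10²⁰ m³/s².
Semi-major axis a = (r_p + r_a)/2 = 3.9750×10⁸ km = 3.975×10¹¹ m.
Vis-viva: v² = μ(2/r − 1/a) = 1.327×10²⁰ × (3.153×10⁻¹² − 2.516×10⁻¹²) = 8.450×10⁷ m²/s².
v = 9192 m/s = 9.192 km/s.

v ≈ 9.19 km/s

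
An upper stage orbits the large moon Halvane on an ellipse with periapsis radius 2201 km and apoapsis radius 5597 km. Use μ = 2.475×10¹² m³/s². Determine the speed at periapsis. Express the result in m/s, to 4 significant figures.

Semi-major axis a = (r_p + r_a)/2 = 3899.0 km = 3.899×10⁶ m.
Vis-viva: v² = μ(2/r − 1/a) = 2.475×10¹² × (9.087×10⁻⁷ − 2.565×10⁻⁷) = 1.614×10⁶ m²/s².
v = 1271 m/s.

v ≈ 1271 m/s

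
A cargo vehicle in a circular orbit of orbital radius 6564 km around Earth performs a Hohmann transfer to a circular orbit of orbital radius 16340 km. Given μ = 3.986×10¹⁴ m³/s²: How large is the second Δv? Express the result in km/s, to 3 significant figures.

Δv ≈ 1.20 km/s

r₁ = 6564 km = 6.564×10⁶ m.
r₂ = 16340 km = 1.634×10⁷ m.
Transfer ellipse a_t = (r₁ + r₂)/2 = 1.145×10⁷ m.
At r₁: circular v_c1 = √(μ/r₁) = 7793 m/s; transfer-perigee v_p = √[μ(2/r₁ − 1/a_t)] = 9308 m/s.
At r₂: circular v_c2 = √(μ/r₂) = 4939 m/s; transfer-apogee v_a = √[μ(2/r₂ − 1/a_t)] = 3739 m/s.
Δv₂ = v_c2 − v_a = 1200 m/s.
= 1.200 km/s.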